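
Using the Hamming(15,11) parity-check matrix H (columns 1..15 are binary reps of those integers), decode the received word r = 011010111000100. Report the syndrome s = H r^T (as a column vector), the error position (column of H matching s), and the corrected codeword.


s = (1, 1, 1, 1)^T, error position = 15, corrected codeword c = 011010111000101

Compute s = H r^T mod 2 one row at a time:
  s_1 = 1 + 1 + 0 + 0 + 0 + 1 + 0 + 0 = 3 ≡ 1 (mod 2).
  s_2 = 0 + 1 + 0 + 1 + 0 + 1 + 0 + 0 = 3 ≡ 1 (mod 2).
  s_3 = 1 + 1 + 0 + 1 + 0 + 0 + 0 + 0 = 3 ≡ 1 (mod 2).
  s_4 = 0 + 1 + 1 + 1 + 1 + 0 + 1 + 0 = 5 ≡ 1 (mod 2).
s = (1, 1, 1, 1)^T — this equals column 15 of H (binary 1111), so error is at position 15.
Correct: flip bit 15 of r = 011010111000100 to get c = 011010111000101.


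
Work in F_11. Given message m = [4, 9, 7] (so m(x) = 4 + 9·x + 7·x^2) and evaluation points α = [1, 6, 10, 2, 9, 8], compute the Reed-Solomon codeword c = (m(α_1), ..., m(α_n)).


c = [9, 2, 2, 6, 3, 7]

Message polynomial: m(x) = 4 + 9·x + 7·x^2 (mod 11).
For each evaluation point α_i, compute m(α_i) mod 11:
  α_1 = 1: Horner steps 7 → 5 → 9, so m(1) = 9.
  α_2 = 6: Horner steps 7 → 7 → 2, so m(6) = 2.
  α_3 = 10: Horner steps 7 → 2 → 2, so m(10) = 2.
  α_4 = 2: Horner steps 7 → 1 → 6, so m(2) = 6.
  α_5 = 9: Horner steps 7 → 6 → 3, so m(9) = 3.
  α_6 = 8: Horner steps 7 → 10 → 7, so m(8) = 7.
Codeword c = [9, 2, 2, 6, 3, 7] ∈ F_11^6.


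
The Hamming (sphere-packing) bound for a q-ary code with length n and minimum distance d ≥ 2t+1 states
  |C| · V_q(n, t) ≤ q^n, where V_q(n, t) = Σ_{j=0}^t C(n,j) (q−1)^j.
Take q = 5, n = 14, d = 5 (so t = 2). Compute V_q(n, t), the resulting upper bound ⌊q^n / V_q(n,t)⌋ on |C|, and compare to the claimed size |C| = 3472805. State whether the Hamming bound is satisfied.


V_q(n, t) = 1513, q^n = 6103515625, Hamming bound = 4034048, |C| = 3472805 ≤ bound (satisfied).

Step 1: Compute V_q(n, t) = Σ_{j=0}^2 C(n, j) (q−1)^j.
  j = 0: C(14,0)·(4)^0 = 1·1 = 1.
  j = 1: C(14,1)·(4)^1 = 14·4 = 56.
  j = 2: C(14,2)·(4)^2 = 91·16 = 1456.
  V_q(n, t) = 1 + 56 + 1456 = 1513.
Step 2: q^n = 5^14 = 6103515625.
Step 3: Hamming bound ⌊q^n / V_q(n,t)⌋ = ⌊6103515625/1513⌋ = 4034048.
Step 4: Compare |C| = 3472805 to 4034048: satisfied.
The claimed |C| lies below the Hamming bound.


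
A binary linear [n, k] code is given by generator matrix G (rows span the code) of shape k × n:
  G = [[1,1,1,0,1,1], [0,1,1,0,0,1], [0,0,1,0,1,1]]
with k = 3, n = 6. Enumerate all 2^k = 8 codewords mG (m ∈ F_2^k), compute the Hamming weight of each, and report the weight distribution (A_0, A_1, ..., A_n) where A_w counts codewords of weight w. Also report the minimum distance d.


Weight distribution: A_0 = 1, A_2 = 3, A_3 = 3, A_5 = 1. Minimum distance d = 2.

Enumerate all 2^3 = 8 messages m ∈ F_2^3.
For each, compute codeword c = mG in F_2^6, then tally its weight.
  m = 000 → c = 000000, weight = 0.
  m = 100 → c = 111011, weight = 5.
  m = 010 → c = 011001, weight = 3.
  m = 110 → c = 100010, weight = 2.
  m = 001 → c = 001011, weight = 3.
  m = 101 → c = 110000, weight = 2.
  m = 011 → c = 010010, weight = 2.
  m = 111 → c = 101001, weight = 3.
Tally weights:
  weight 0: 1 codewords.
  weight 2: 3 codewords.
  weight 3: 3 codewords.
  weight 5: 1 codewords.
Minimum distance d = smallest w > 0 with A_w > 0 = 2.
Sanity: Σ A_w = 8 = 2^3 = 8 ✓.


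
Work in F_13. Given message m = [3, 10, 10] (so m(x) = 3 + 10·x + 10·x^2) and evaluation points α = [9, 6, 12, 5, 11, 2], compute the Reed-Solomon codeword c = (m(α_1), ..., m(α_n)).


c = [6, 7, 3, 4, 10, 11]

Message polynomial: m(x) = 3 + 10·x + 10·x^2 (mod 13).
For each evaluation point α_i, compute m(α_i) mod 13:
  α_1 = 9: Horner steps 10 → 9 → 6, so m(9) = 6.
  α_2 = 6: Horner steps 10 → 5 → 7, so m(6) = 7.
  α_3 = 12: Horner steps 10 → 0 → 3, so m(12) = 3.
  α_4 = 5: Horner steps 10 → 8 → 4, so m(5) = 4.
  α_5 = 11: Horner steps 10 → 3 → 10, so m(11) = 10.
  α_6 = 2: Horner steps 10 → 4 → 11, so m(2) = 11.
Codeword c = [6, 7, 3, 4, 10, 11] ∈ F_13^6.


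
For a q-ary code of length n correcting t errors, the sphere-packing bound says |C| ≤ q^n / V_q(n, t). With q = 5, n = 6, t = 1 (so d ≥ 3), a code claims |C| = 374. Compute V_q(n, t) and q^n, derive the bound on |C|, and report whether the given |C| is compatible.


V_q(n, t) = 25, q^n = 15625, Hamming bound = 625, |C| = 374 ≤ bound (satisfied).

Step 1: Compute V_q(n, t) = Σ_{j=0}^1 C(n, j) (q−1)^j.
  j = 0: C(6,0)·(4)^0 = 1·1 = 1.
  j = 1: C(6,1)·(4)^1 = 6·4 = 24.
  V_q(n, t) = 1 + 24 = 25.
Step 2: q^n = 5^6 = 15625.
Step 3: Hamming bound ⌊q^n / V_q(n,t)⌋ = ⌊15625/25⌋ = 625.
Step 4: Compare |C| = 374 to 625: satisfied.
The claimed |C| lies below the Hamming bound.


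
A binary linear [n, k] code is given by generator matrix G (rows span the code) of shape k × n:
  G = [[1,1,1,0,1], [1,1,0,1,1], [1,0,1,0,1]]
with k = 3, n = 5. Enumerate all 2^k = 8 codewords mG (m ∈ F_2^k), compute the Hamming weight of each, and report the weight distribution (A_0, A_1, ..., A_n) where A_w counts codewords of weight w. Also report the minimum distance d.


Weight distribution: A_0 = 1, A_1 = 1, A_2 = 1, A_3 = 3, A_4 = 2. Minimum distance d = 1.

Enumerate all 2^3 = 8 messages m ∈ F_2^3.
For each, compute codeword c = mG in F_2^5, then tally its weight.
  m = 000 → c = 00000, weight = 0.
  m = 100 → c = 11101, weight = 4.
  m = 010 → c = 11011, weight = 4.
  m = 110 → c = 00110, weight = 2.
  m = 001 → c = 10101, weight = 3.
  m = 101 → c = 01000, weight = 1.
  m = 011 → c = 01110, weight = 3.
  m = 111 → c = 10011, weight = 3.
Tally weights:
  weight 0: 1 codewords.
  weight 1: 1 codewords.
  weight 2: 1 codewords.
  weight 3: 3 codewords.
  weight 4: 2 codewords.
Minimum distance d = smallest w > 0 with A_w > 0 = 1.
Sanity: Σ A_w = 8 = 2^3 = 8 ✓.


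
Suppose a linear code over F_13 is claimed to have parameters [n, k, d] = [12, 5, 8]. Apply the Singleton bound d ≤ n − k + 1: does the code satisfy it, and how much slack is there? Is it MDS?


Singleton RHS = n − k + 1 = 8, slack = 0, bound satisfied, MDS.

Singleton bound: d ≤ n − k + 1.
Here n = 12, k = 5, so n − k + 1 = 8.
Given d = 8, check d ≤ 8: YES.
Slack = (n − k + 1) − d = 0.
The code is MDS (slack = 0).
Description: the claimed parameters are [12, 5, 8]_13; such a code would be MDS (meets Singleton bound).


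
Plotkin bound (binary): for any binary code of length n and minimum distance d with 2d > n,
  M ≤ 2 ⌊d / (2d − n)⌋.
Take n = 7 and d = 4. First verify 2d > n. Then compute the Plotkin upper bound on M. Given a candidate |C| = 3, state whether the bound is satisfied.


Plotkin bound M ≤ 8; given |C| = 3 ≤ bound (satisfied).

Check applicability: 2d = 8, n = 7.
2d − n = 1 > 0, so Plotkin applies.
Compute d/(2d−n) = 4/1 ≈ 4.0000.
⌊d/(2d−n)⌋ = 4.
Plotkin bound: M ≤ 2·4 = 8.
Given |C| = 3, check: satisfied.
This |C| is below the Plotkin bound.


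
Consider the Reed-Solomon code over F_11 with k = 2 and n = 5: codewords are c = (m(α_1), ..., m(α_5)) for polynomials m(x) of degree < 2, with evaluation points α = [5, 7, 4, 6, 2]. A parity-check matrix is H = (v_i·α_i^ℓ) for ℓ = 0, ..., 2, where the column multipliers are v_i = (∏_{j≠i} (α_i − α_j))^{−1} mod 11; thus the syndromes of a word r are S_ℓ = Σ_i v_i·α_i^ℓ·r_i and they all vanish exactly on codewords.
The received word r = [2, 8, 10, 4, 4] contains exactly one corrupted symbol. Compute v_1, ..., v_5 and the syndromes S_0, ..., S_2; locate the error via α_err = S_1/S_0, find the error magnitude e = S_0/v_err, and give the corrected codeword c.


S = (7, 9, 10), error at position 4, error magnitude e = 10, c = [2, 8, 10, 5, 4].

Step 1: column multipliers v_i = (∏_{j≠i}(α_i − α_j))^{−1} mod 11.
  i = 1 (α = 5): (5−7)(5−4)(5−6)(5−2) = (−2)·1·(−1)·3 = 6 ≡ 6, so v_1 = 6^{−1} = 2 (mod 11).
  i = 2 (α = 7): (7−5)(7−4)(7−6)(7−2) = 2·3·1·5 = 30 ≡ 8, so v_2 = 8^{−1} = 7 (mod 11).
  i = 3 (α = 4): (4−5)(4−7)(4−6)(4−2) = (−1)·(−3)·(−2)·2 = −12 ≡ 10, so v_3 = 10^{−1} = 10 (mod 11).
  i = 4 (α = 6): (6−5)(6−7)(6−4)(6−2) = 1·(−1)·2·4 = −8 ≡ 3, so v_4 = 3^{−1} = 4 (mod 11).
  i = 5 (α = 2): (2−5)(2−7)(2−4)(2−6) = (−3)·(−5)·(−2)·(−4) = 120 ≡ 10, so v_5 = 10^{−1} = 10 (mod 11).
  v = [2, 7, 10, 4, 10].
Step 2: syndromes of r = [2, 8, 10, 4, 4] (all sums mod 11).
  S_0 = Σ v_i r_i = 2·2 + 7·8 + 10·10 + 4·4 + 10·4 = 216 ≡ 7.
  S_1 = Σ v_i α_i r_i = 2·5·2 + 7·7·8 + 10·4·10 + 4·6·4 + 10·2·4 = 988 ≡ 9.
  α_i^2 mod 11 = [3, 5, 5, 3, 4].
  S_2 = Σ v_i α_i^2 r_i = 2·3·2 + 7·5·8 + 10·5·10 + 4·3·4 + 10·4·4 = 1000 ≡ 10.
  S = (7, 9, 10) ≠ 0, so r is not a codeword (an error is present).
Step 3: locate the error. For a single error e at position i, S_ℓ = v_i·e·α_i^ℓ, so α_err = S_1/S_0.
  S_0^{−1} = 7^{−1} = 8 (mod 11), so α_err = 9·8 = 72 ≡ 6 = α_4. Error position i = 4.
  Consistency check: S_2/S_1 = 10·5 = 50 ≡ 6 = α_err ✓ (single-error assumption holds).
Step 4: error magnitude e = S_0/v_4 = S_0·∏_{j≠4}(α_4 − α_j) = 7·3 = 21 ≡ 10 (mod 11).
Step 5: correct position 4: c_4 = r_4 − e = 4 − 10 ≡ 5 (mod 11). Hence c = [2, 8, 10, 5, 4].
  Check: interpolating c through the α_i gives m(x) = 9 + 3·x (degree < 2) with m(α_i) = c_i for every i, so c is indeed a codeword.


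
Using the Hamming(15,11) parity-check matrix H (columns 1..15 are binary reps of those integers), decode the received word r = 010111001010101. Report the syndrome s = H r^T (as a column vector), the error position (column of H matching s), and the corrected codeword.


s = (0, 1, 0, 1)^T, error position = 5, corrected codeword c = 010101001010101

Compute s = H r^T mod 2 one row at a time:
  s_1 = 0 + 1 + 0 + 1 + 0 + 1 + 0 + 1 = 4 ≡ 0 (mod 2).
  s_2 = 1 + 1 + 1 + 0 + 0 + 1 + 0 + 1 = 5 ≡ 1 (mod 2).
  s_3 = 1 + 0 + 1 + 0 + 0 + 1 + 0 + 1 = 4 ≡ 0 (mod 2).
  s_4 = 0 + 0 + 1 + 0 + 1 + 1 + 1 + 1 = 5 ≡ 1 (mod 2).
s = (0, 1, 0, 1)^T — this equals column 5 of H (binary 0101), so error is at position 5.
Correct: flip bit 5 of r = 010111001010101 to get c = 010101001010101.


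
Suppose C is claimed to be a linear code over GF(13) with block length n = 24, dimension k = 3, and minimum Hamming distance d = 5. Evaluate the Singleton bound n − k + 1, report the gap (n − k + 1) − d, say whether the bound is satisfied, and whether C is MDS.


Singleton RHS = n − k + 1 = 22, slack = 17, bound satisfied, not MDS.

Singleton bound: d ≤ n − k + 1.
Here n = 24, k = 3, so n − k + 1 = 22.
Given d = 5, check d ≤ 22: YES.
Slack = (n − k + 1) − d = 17.
The code is NOT MDS (slack = 17 > 0).
Description: the claimed parameters are [24, 3, 5]_13; such a code would be non-MDS.


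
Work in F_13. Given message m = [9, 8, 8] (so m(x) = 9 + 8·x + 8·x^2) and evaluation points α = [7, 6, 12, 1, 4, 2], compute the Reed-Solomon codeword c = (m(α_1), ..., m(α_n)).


c = [2, 7, 9, 12, 0, 5]

Message polynomial: m(x) = 9 + 8·x + 8·x^2 (mod 13).
For each evaluation point α_i, compute m(α_i) mod 13:
  α_1 = 7: Horner steps 8 → 12 → 2, so m(7) = 2.
  α_2 = 6: Horner steps 8 → 4 → 7, so m(6) = 7.
  α_3 = 12: Horner steps 8 → 0 → 9, so m(12) = 9.
  α_4 = 1: Horner steps 8 → 3 → 12, so m(1) = 12.
  α_5 = 4: Horner steps 8 → 1 → 0, so m(4) = 0.
  α_6 = 2: Horner steps 8 → 11 → 5, so m(2) = 5.
Codeword c = [2, 7, 9, 12, 0, 5] ∈ F_13^6.


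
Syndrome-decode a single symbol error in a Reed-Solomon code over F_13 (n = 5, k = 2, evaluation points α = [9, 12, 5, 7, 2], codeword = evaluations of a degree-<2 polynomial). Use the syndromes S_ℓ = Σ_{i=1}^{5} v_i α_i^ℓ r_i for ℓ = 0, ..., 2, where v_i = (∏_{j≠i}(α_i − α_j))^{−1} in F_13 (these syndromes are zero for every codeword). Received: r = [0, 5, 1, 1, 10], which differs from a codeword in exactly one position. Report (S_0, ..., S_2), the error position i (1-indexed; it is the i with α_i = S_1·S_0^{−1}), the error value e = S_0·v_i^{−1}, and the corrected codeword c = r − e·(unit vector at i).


S = (12, 8, 1), error at position 3, error magnitude e = 12, c = [0, 5, 2, 1, 10].

Step 1: column multipliers v_i = (∏_{j≠i}(α_i − α_j))^{−1} mod 13.
  i = 1 (α = 9): (9−12)(9−5)(9−7)(9−2) = (−3)·4·2·7 = −168 ≡ 1, so v_1 = 1^{−1} = 1 (mod 13).
  i = 2 (α = 12): (12−9)(12−5)(12−7)(12−2) = 3·7·5·10 = 1050 ≡ 10, so v_2 = 10^{−1} = 4 (mod 13).
  i = 3 (α = 5): (5−9)(5−12)(5−7)(5−2) = (−4)·(−7)·(−2)·3 = −168 ≡ 1, so v_3 = 1^{−1} = 1 (mod 13).
  i = 4 (α = 7): (7−9)(7−12)(7−5)(7−2) = (−2)·(−5)·2·5 = 100 ≡ 9, so v_4 = 9^{−1} = 3 (mod 13).
  i = 5 (α = 2): (2−9)(2−12)(2−5)(2−7) = (−7)·(−10)·(−3)·(−5) = 1050 ≡ 10, so v_5 = 10^{−1} = 4 (mod 13).
  v = [1, 4, 1, 3, 4].
Step 2: syndromes of r = [0, 5, 1, 1, 10] (all sums mod 13).
  S_0 = Σ v_i r_i = 1·0 + 4·5 + 1·1 + 3·1 + 4·10 = 64 ≡ 12.
  S_1 = Σ v_i α_i r_i = 1·9·0 + 4·12·5 + 1·5·1 + 3·7·1 + 4·2·10 = 346 ≡ 8.
  α_i^2 mod 13 = [3, 1, 12, 10, 4].
  S_2 = Σ v_i α_i^2 r_i = 1·3·0 + 4·1·5 + 1·12·1 + 3·10·1 + 4·4·10 = 222 ≡ 1.
  S = (12, 8, 1) ≠ 0, so r is not a codeword (an error is present).
Step 3: locate the error. For a single error e at position i, S_ℓ = v_i·e·α_i^ℓ, so α_err = S_1/S_0.
  S_0^{−1} = 12^{−1} = 12 (mod 13), so α_err = 8·12 = 96 ≡ 5 = α_3. Error position i = 3.
  Consistency check: S_2/S_1 = 1·5 = 5 ≡ 5 = α_err ✓ (single-error assumption holds).
Step 4: error magnitude e = S_0/v_3 = S_0·∏_{j≠3}(α_3 − α_j) = 12·1 = 12 ≡ 12 (mod 13).
Step 5: correct position 3: c_3 = r_3 − e = 1 − 12 ≡ 2 (mod 13). Hence c = [0, 5, 2, 1, 10].
  Check: interpolating c through the α_i gives m(x) = 11 + 6·x (degree < 2) with m(α_i) = c_i for every i, so c is indeed a codeword.


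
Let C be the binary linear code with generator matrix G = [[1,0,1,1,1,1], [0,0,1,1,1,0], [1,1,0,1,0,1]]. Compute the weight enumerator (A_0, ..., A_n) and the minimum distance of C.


Weight distribution: A_0 = 1, A_2 = 2, A_3 = 2, A_4 = 1, A_5 = 2. Minimum distance d = 2.

Enumerate all 2^3 = 8 messages m ∈ F_2^3.
For each, compute codeword c = mG in F_2^6, then tally its weight.
  m = 000 → c = 000000, weight = 0.
  m = 100 → c = 101111, weight = 5.
  m = 010 → c = 001110, weight = 3.
  m = 110 → c = 100001, weight = 2.
  m = 001 → c = 110101, weight = 4.
  m = 101 → c = 011010, weight = 3.
  m = 011 → c = 111011, weight = 5.
  m = 111 → c = 010100, weight = 2.
Tally weights:
  weight 0: 1 codewords.
  weight 2: 2 codewords.
  weight 3: 2 codewords.
  weight 4: 1 codewords.
  weight 5: 2 codewords.
Minimum distance d = smallest w > 0 with A_w > 0 = 2.
Sanity: Σ A_w = 8 = 2^3 = 8 ✓.


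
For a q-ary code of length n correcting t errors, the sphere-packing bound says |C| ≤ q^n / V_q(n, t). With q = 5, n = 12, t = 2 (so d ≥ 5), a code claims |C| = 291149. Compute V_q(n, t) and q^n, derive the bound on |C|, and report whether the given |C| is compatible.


V_q(n, t) = 1105, q^n = 244140625, Hamming bound = 220941, |C| = 291149 > bound (violated).

Step 1: Compute V_q(n, t) = Σ_{j=0}^2 C(n, j) (q−1)^j.
  j = 0: C(12,0)·(4)^0 = 1·1 = 1.
  j = 1: C(12,1)·(4)^1 = 12·4 = 48.
  j = 2: C(12,2)·(4)^2 = 66·16 = 1056.
  V_q(n, t) = 1 + 48 + 1056 = 1105.
Step 2: q^n = 5^12 = 244140625.
Step 3: Hamming bound ⌊q^n / V_q(n,t)⌋ = ⌊244140625/1105⌋ = 220941.
Step 4: Compare |C| = 291149 to 220941: violated.
The claimed |C| lies above the Hamming bound, so no 5-ary code of length 12 with d ≥ 5 can have 291149 codewords.


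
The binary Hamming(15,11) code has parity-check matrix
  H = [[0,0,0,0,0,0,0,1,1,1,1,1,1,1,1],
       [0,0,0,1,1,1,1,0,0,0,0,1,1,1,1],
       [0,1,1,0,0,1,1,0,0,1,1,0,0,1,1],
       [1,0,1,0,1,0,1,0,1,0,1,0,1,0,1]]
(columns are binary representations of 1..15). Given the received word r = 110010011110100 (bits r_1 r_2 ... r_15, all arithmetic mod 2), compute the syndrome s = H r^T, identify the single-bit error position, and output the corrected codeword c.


s = (1, 0, 1, 1)^T, error position = 11, corrected codeword c = 110010011100100

Compute s = H r^T mod 2 one row at a time:
  s_1 = 1 + 1 + 1 + 1 + 0 + 1 + 0 + 0 = 5 ≡ 1 (mod 2).
  s_2 = 0 + 1 + 0 + 0 + 0 + 1 + 0 + 0 = 2 ≡ 0 (mod 2).
  s_3 = 1 + 0 + 0 + 0 + 1 + 1 + 0 + 0 = 3 ≡ 1 (mod 2).
  s_4 = 1 + 0 + 1 + 0 + 1 + 1 + 1 + 0 = 5 ≡ 1 (mod 2).
s = (1, 0, 1, 1)^T — this equals column 11 of H (binary 1011), so error is at position 11.
Correct: flip bit 11 of r = 110010011110100 to get c = 110010011100100.


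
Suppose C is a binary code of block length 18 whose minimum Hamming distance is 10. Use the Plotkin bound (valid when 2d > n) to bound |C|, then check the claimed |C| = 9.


Plotkin bound M ≤ 10; given |C| = 9 ≤ bound (satisfied).

Check applicability: 2d = 20, n = 18.
2d − n = 2 > 0, so Plotkin applies.
Compute d/(2d−n) = 10/2 ≈ 5.0000.
⌊d/(2d−n)⌋ = 5.
Plotkin bound: M ≤ 2·5 = 10.
Given |C| = 9, check: satisfied.
This |C| is below the Plotkin bound.


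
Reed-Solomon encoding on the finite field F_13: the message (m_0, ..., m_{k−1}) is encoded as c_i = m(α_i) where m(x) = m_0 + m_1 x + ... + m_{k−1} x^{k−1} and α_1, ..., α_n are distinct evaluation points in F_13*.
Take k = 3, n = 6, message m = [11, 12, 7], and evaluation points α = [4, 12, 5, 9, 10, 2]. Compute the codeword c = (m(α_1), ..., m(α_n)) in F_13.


c = [2, 6, 12, 10, 12, 11]

Message polynomial: m(x) = 11 + 12·x + 7·x^2 (mod 13).
For each evaluation point α_i, compute m(α_i) mod 13:
  α_1 = 4: Horner steps 7 → 1 → 2, so m(4) = 2.
  α_2 = 12: Horner steps 7 → 5 → 6, so m(12) = 6.
  α_3 = 5: Horner steps 7 → 8 → 12, so m(5) = 12.
  α_4 = 9: Horner steps 7 → 10 → 10, so m(9) = 10.
  α_5 = 10: Horner steps 7 → 4 → 12, so m(10) = 12.
  α_6 = 2: Horner steps 7 → 0 → 11, so m(2) = 11.
Codeword c = [2, 6, 12, 10, 12, 11] ∈ F_13^6.


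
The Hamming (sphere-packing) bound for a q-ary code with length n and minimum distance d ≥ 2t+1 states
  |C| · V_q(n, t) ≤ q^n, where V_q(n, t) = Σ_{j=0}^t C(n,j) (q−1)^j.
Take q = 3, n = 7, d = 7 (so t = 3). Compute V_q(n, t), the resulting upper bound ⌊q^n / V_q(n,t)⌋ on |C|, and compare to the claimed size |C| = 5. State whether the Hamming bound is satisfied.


V_q(n, t) = 379, q^n = 2187, Hamming bound = 5, |C| = 5 ≤ bound (satisfied).

Step 1: Compute V_q(n, t) = Σ_{j=0}^3 C(n, j) (q−1)^j.
  j = 0: C(7,0)·(2)^0 = 1·1 = 1.
  j = 1: C(7,1)·(2)^1 = 7·2 = 14.
  j = 2: C(7,2)·(2)^2 = 21·4 = 84.
  j = 3: C(7,3)·(2)^3 = 35·8 = 280.
  V_q(n, t) = 1 + 14 + 84 + 280 = 379.
Step 2: q^n = 3^7 = 2187.
Step 3: Hamming bound ⌊q^n / V_q(n,t)⌋ = ⌊2187/379⌋ = 5.
Step 4: Compare |C| = 5 to 5: satisfied.
The claimed |C| lies at the Hamming bound (tight).


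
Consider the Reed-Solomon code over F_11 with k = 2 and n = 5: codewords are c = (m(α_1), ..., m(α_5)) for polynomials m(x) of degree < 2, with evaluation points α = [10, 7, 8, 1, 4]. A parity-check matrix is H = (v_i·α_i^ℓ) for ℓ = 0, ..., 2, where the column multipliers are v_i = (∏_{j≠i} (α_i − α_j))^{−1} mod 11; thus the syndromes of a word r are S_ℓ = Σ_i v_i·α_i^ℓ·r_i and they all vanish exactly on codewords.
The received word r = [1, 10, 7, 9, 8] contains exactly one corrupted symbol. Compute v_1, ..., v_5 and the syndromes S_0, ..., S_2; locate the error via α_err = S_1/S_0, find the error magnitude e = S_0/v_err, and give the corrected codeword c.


S = (3, 3, 3), error at position 4, error magnitude e = 3, c = [1, 10, 7, 6, 8].

Step 1: column multipliers v_i = (∏_{j≠i}(α_i − α_j))^{−1} mod 11.
  i = 1 (α = 10): (10−7)(10−8)(10−1)(10−4) = 3·2·9·6 = 324 ≡ 5, so v_1 = 5^{−1} = 9 (mod 11).
  i = 2 (α = 7): (7−10)(7−8)(7−1)(7−4) = (−3)·(−1)·6·3 = 54 ≡ 10, so v_2 = 10^{−1} = 10 (mod 11).
  i = 3 (α = 8): (8−10)(8−7)(8−1)(8−4) = (−2)·1·7·4 = −56 ≡ 10, so v_3 = 10^{−1} = 10 (mod 11).
  i = 4 (α = 1): (1−10)(1−7)(1−8)(1−4) = (−9)·(−6)·(−7)·(−3) = 1134 ≡ 1, so v_4 = 1^{−1} = 1 (mod 11).
  i = 5 (α = 4): (4−10)(4−7)(4−8)(4−1) = (−6)·(−3)·(−4)·3 = −216 ≡ 4, so v_5 = 4^{−1} = 3 (mod 11).
  v = [9, 10, 10, 1, 3].
Step 2: syndromes of r = [1, 10, 7, 9, 8] (all sums mod 11).
  S_0 = Σ v_i r_i = 9·1 + 10·10 + 10·7 + 1·9 + 3·8 = 212 ≡ 3.
  S_1 = Σ v_i α_i r_i = 9·10·1 + 10·7·10 + 10·8·7 + 1·1·9 + 3·4·8 = 1455 ≡ 3.
  α_i^2 mod 11 = [1, 5, 9, 1, 5].
  S_2 = Σ v_i α_i^2 r_i = 9·1·1 + 10·5·10 + 10·9·7 + 1·1·9 + 3·5·8 = 1268 ≡ 3.
  S = (3, 3, 3) ≠ 0, so r is not a codeword (an error is present).
Step 3: locate the error. For a single error e at position i, S_ℓ = v_i·e·α_i^ℓ, so α_err = S_1/S_0.
  S_0^{−1} = 3^{−1} = 4 (mod 11), so α_err = 3·4 = 12 ≡ 1 = α_4. Error position i = 4.
  Consistency check: S_2/S_1 = 3·4 = 12 ≡ 1 = α_err ✓ (single-error assumption holds).
Step 4: error magnitude e = S_0/v_4 = S_0·∏_{j≠4}(α_4 − α_j) = 3·1 = 3 ≡ 3 (mod 11).
Step 5: correct position 4: c_4 = r_4 − e = 9 − 3 ≡ 6 (mod 11). Hence c = [1, 10, 7, 6, 8].
  Check: interpolating c through the α_i gives m(x) = 9 + 8·x (degree < 2) with m(α_i) = c_i for every i, so c is indeed a codeword.


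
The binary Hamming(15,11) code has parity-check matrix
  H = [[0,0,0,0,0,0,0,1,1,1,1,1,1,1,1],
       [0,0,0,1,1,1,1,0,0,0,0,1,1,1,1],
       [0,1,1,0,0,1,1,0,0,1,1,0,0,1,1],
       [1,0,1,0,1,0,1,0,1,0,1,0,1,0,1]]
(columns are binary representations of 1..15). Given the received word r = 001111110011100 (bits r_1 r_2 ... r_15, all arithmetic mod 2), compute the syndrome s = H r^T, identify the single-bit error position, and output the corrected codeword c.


s = (0, 0, 0, 1)^T, error position = 1, corrected codeword c = 101111110011100

Compute s = H r^T mod 2 one row at a time:
  s_1 = 1 + 0 + 0 + 1 + 1 + 1 + 0 + 0 = 4 ≡ 0 (mod 2).
  s_2 = 1 + 1 + 1 + 1 + 1 + 1 + 0 + 0 = 6 ≡ 0 (mod 2).
  s_3 = 0 + 1 + 1 + 1 + 0 + 1 + 0 + 0 = 4 ≡ 0 (mod 2).
  s_4 = 0 + 1 + 1 + 1 + 0 + 1 + 1 + 0 = 5 ≡ 1 (mod 2).
s = (0, 0, 0, 1)^T — this equals column 1 of H (binary 0001), so error is at position 1.
Correct: flip bit 1 of r = 001111110011100 to get c = 101111110011100.


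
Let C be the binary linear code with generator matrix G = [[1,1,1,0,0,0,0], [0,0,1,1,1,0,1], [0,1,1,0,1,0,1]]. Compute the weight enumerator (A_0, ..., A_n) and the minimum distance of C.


Weight distribution: A_0 = 1, A_2 = 1, A_3 = 3, A_4 = 2, A_5 = 1. Minimum distance d = 2.

Enumerate all 2^3 = 8 messages m ∈ F_2^3.
For each, compute codeword c = mG in F_2^7, then tally its weight.
  m = 000 → c = 0000000, weight = 0.
  m = 100 → c = 1110000, weight = 3.
  m = 010 → c = 0011101, weight = 4.
  m = 110 → c = 1101101, weight = 5.
  m = 001 → c = 0110101, weight = 4.
  m = 101 → c = 1000101, weight = 3.
  m = 011 → c = 0101000, weight = 2.
  m = 111 → c = 1011000, weight = 3.
Tally weights:
  weight 0: 1 codewords.
  weight 2: 1 codewords.
  weight 3: 3 codewords.
  weight 4: 2 codewords.
  weight 5: 1 codewords.
Minimum distance d = smallest w > 0 with A_w > 0 = 2.
Sanity: Σ A_w = 8 = 2^3 = 8 ✓.


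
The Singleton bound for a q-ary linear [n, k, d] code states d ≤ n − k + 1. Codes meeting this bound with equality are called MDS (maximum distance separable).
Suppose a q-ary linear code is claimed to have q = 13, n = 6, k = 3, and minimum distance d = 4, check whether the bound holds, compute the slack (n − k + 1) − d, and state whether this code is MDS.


Singleton RHS = n − k + 1 = 4, slack = 0, bound satisfied, MDS.

Singleton bound: d ≤ n − k + 1.
Here n = 6, k = 3, so n − k + 1 = 4.
Given d = 4, check d ≤ 4: YES.
Slack = (n − k + 1) − d = 0.
The code is MDS (slack = 0).
Description: the claimed parameters are [6, 3, 4]_13; such a code would be MDS (meets Singleton bound).


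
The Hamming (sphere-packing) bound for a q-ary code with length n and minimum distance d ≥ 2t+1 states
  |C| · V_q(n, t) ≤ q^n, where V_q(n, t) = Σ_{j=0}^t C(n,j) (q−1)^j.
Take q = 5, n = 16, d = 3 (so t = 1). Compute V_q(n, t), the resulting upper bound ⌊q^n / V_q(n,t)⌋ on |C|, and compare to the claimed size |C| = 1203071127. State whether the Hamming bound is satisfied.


V_q(n, t) = 65, q^n = 152587890625, Hamming bound = 2347506009, |C| = 1203071127 ≤ bound (satisfied).

Step 1: Compute V_q(n, t) = Σ_{j=0}^1 C(n, j) (q−1)^j.
  j = 0: C(16,0)·(4)^0 = 1·1 = 1.
  j = 1: C(16,1)·(4)^1 = 16·4 = 64.
  V_q(n, t) = 1 + 64 = 65.
Step 2: q^n = 5^16 = 152587890625.
Step 3: Hamming bound ⌊q^n / V_q(n,t)⌋ = ⌊152587890625/65⌋ = 2347506009.
Step 4: Compare |C| = 1203071127 to 2347506009: satisfied.
The claimed |C| lies below the Hamming bound.


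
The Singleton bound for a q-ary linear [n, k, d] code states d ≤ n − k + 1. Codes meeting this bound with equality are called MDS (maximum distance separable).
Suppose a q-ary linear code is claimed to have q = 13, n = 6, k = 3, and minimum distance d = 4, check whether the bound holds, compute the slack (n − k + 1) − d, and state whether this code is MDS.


Singleton RHS = n − k + 1 = 4, slack = 0, bound satisfied, MDS.

Singleton bound: d ≤ n − k + 1.
Here n = 6, k = 3, so n − k + 1 = 4.
Given d = 4, check d ≤ 4: YES.
Slack = (n − k + 1) − d = 0.
The code is MDS (slack = 0).
Description: the claimed parameters are [6, 3, 4]_13; such a code would be MDS (meets Singleton bound).


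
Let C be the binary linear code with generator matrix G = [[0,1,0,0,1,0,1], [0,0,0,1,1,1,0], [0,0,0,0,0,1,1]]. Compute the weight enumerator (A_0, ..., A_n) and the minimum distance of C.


Weight distribution: A_0 = 1, A_2 = 2, A_3 = 4, A_4 = 1. Minimum distance d = 2.

Enumerate all 2^3 = 8 messages m ∈ F_2^3.
For each, compute codeword c = mG in F_2^7, then tally its weight.
  m = 000 → c = 0000000, weight = 0.
  m = 100 → c = 0100101, weight = 3.
  m = 010 → c = 0001110, weight = 3.
  m = 110 → c = 0101011, weight = 4.
  m = 001 → c = 0000011, weight = 2.
  m = 101 → c = 0100110, weight = 3.
  m = 011 → c = 0001101, weight = 3.
  m = 111 → c = 0101000, weight = 2.
Tally weights:
  weight 0: 1 codewords.
  weight 2: 2 codewords.
  weight 3: 4 codewords.
  weight 4: 1 codewords.
Minimum distance d = smallest w > 0 with A_w > 0 = 2.
Sanity: Σ A_w = 8 = 2^3 = 8 ✓.


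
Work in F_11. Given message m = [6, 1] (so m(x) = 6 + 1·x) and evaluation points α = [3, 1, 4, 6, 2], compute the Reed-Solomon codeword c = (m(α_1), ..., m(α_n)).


c = [9, 7, 10, 1, 8]

Message polynomial: m(x) = 6 + 1·x (mod 11).
For each evaluation point α_i, compute m(α_i) mod 11:
  α_1 = 3: Horner steps 1 → 9, so m(3) = 9.
  α_2 = 1: Horner steps 1 → 7, so m(1) = 7.
  α_3 = 4: Horner steps 1 → 10, so m(4) = 10.
  α_4 = 6: Horner steps 1 → 1, so m(6) = 1.
  α_5 = 2: Horner steps 1 → 8, so m(2) = 8.
Codeword c = [9, 7, 10, 1, 8] ∈ F_11^5.


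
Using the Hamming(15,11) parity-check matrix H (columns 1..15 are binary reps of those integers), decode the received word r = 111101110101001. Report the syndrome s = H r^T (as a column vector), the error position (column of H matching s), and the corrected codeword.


s = (0, 1, 0, 0)^T, error position = 4, corrected codeword c = 111001110101001

Compute s = H r^T mod 2 one row at a time:
  s_1 = 1 + 0 + 1 + 0 + 1 + 0 + 0 + 1 = 4 ≡ 0 (mod 2).
  s_2 = 1 + 0 + 1 + 1 + 1 + 0 + 0 + 1 = 5 ≡ 1 (mod 2).
  s_3 = 1 + 1 + 1 + 1 + 1 + 0 + 0 + 1 = 6 ≡ 0 (mod 2).
  s_4 = 1 + 1 + 0 + 1 + 0 + 0 + 0 + 1 = 4 ≡ 0 (mod 2).
s = (0, 1, 0, 0)^T — this equals column 4 of H (binary 0100), so error is at position 4.
Correct: flip bit 4 of r = 111101110101001 to get c = 111001110101001.


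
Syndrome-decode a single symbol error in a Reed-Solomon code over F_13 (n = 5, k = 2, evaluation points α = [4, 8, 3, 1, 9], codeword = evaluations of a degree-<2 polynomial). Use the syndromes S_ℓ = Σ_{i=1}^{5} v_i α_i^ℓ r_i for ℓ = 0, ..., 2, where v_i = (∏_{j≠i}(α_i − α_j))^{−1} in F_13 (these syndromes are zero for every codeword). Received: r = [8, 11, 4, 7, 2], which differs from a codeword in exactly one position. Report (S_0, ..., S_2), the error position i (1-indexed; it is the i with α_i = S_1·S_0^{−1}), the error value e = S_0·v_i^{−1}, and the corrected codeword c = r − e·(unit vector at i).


S = (1, 1, 1), error at position 4, error magnitude e = 11, c = [8, 11, 4, 9, 2].

Step 1: column multipliers v_i = (∏_{j≠i}(α_i − α_j))^{−1} mod 13.
  i = 1 (α = 4): (4−8)(4−3)(4−1)(4−9) = (−4)·1·3·(−5) = 60 ≡ 8, so v_1 = 8^{−1} = 5 (mod 13).
  i = 2 (α = 8): (8−4)(8−3)(8−1)(8−9) = 4·5·7·(−1) = −140 ≡ 3, so v_2 = 3^{−1} = 9 (mod 13).
  i = 3 (α = 3): (3−4)(3−8)(3−1)(3−9) = (−1)·(−5)·2·(−6) = −60 ≡ 5, so v_3 = 5^{−1} = 8 (mod 13).
  i = 4 (α = 1): (1−4)(1−8)(1−3)(1−9) = (−3)·(−7)·(−2)·(−8) = 336 ≡ 11, so v_4 = 11^{−1} = 6 (mod 13).
  i = 5 (α = 9): (9−4)(9−8)(9−3)(9−1) = 5·1·6·8 = 240 ≡ 6, so v_5 = 6^{−1} = 11 (mod 13).
  v = [5, 9, 8, 6, 11].
Step 2: syndromes of r = [8, 11, 4, 7, 2] (all sums mod 13).
  S_0 = Σ v_i r_i = 5·8 + 9·11 + 8·4 + 6·7 + 11·2 = 235 ≡ 1.
  S_1 = Σ v_i α_i r_i = 5·4·8 + 9·8·11 + 8·3·4 + 6·1·7 + 11·9·2 = 1288 ≡ 1.
  α_i^2 mod 13 = [3, 12, 9, 1, 3].
  S_2 = Σ v_i α_i^2 r_i = 5·3·8 + 9·12·11 + 8·9·4 + 6·1·7 + 11·3·2 = 1704 ≡ 1.
  S = (1, 1, 1) ≠ 0, so r is not a codeword (an error is present).
Step 3: locate the error. For a single error e at position i, S_ℓ = v_i·e·α_i^ℓ, so α_err = S_1/S_0.
  S_0^{−1} = 1^{−1} = 1 (mod 13), so α_err = 1·1 = 1 ≡ 1 = α_4. Error position i = 4.
  Consistency check: S_2/S_1 = 1·1 = 1 ≡ 1 = α_err ✓ (single-error assumption holds).
Step 4: error magnitude e = S_0/v_4 = S_0·∏_{j≠4}(α_4 − α_j) = 1·11 = 11 ≡ 11 (mod 13).
Step 5: correct position 4: c_4 = r_4 − e = 7 − 11 ≡ 9 (mod 13). Hence c = [8, 11, 4, 9, 2].
  Check: interpolating c through the α_i gives m(x) = 5 + 4·x (degree < 2) with m(α_i) = c_i for every i, so c is indeed a codeword.


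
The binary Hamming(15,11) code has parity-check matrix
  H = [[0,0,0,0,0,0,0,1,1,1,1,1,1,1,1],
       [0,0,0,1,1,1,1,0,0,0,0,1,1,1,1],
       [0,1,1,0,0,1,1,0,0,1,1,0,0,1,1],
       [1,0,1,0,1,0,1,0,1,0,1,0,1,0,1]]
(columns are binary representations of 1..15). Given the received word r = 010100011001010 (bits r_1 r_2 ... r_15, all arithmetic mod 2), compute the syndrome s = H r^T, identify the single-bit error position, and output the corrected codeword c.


s = (0, 1, 0, 1)^T, error position = 5, corrected codeword c = 010110011001010

Compute s = H r^T mod 2 one row at a time:
  s_1 = 1 + 1 + 0 + 0 + 1 + 0 + 1 + 0 = 4 ≡ 0 (mod 2).
  s_2 = 1 + 0 + 0 + 0 + 1 + 0 + 1 + 0 = 3 ≡ 1 (mod 2).
  s_3 = 1 + 0 + 0 + 0 + 0 + 0 + 1 + 0 = 2 ≡ 0 (mod 2).
  s_4 = 0 + 0 + 0 + 0 + 1 + 0 + 0 + 0 = 1 ≡ 1 (mod 2).
s = (0, 1, 0, 1)^T — this equals column 5 of H (binary 0101), so error is at position 5.
Correct: flip bit 5 of r = 010100011001010 to get c = 010110011001010.


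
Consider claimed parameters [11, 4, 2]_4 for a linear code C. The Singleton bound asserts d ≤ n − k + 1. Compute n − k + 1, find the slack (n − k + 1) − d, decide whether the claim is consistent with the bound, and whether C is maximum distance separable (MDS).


Singleton RHS = n − k + 1 = 8, slack = 6, bound satisfied, not MDS.

Singleton bound: d ≤ n − k + 1.
Here n = 11, k = 4, so n − k + 1 = 8.
Given d = 2, check d ≤ 8: YES.
Slack = (n − k + 1) − d = 6.
The code is NOT MDS (slack = 6 > 0).
Description: the claimed parameters are [11, 4, 2]_4; such a code would be non-MDS.


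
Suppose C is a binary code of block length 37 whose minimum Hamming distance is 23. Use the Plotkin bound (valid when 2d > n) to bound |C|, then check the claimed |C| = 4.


Plotkin bound M ≤ 4; given |C| = 4 ≤ bound (satisfied).

Check applicability: 2d = 46, n = 37.
2d − n = 9 > 0, so Plotkin applies.
Compute d/(2d−n) = 23/9 ≈ 2.5556.
⌊d/(2d−n)⌋ = 2.
Plotkin bound: M ≤ 2·2 = 4.
Given |C| = 4, check: satisfied.
This |C| is at the Plotkin bound.


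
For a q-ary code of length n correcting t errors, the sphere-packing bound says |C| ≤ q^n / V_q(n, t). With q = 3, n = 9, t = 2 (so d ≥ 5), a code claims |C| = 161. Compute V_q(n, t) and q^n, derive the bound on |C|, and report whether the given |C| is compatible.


V_q(n, t) = 163, q^n = 19683, Hamming bound = 120, |C| = 161 > bound (violated).

Step 1: Compute V_q(n, t) = Σ_{j=0}^2 C(n, j) (q−1)^j.
  j = 0: C(9,0)·(2)^0 = 1·1 = 1.
  j = 1: C(9,1)·(2)^1 = 9·2 = 18.
  j = 2: C(9,2)·(2)^2 = 36·4 = 144.
  V_q(n, t) = 1 + 18 + 144 = 163.
Step 2: q^n = 3^9 = 19683.
Step 3: Hamming bound ⌊q^n / V_q(n,t)⌋ = ⌊19683/163⌋ = 120.
Step 4: Compare |C| = 161 to 120: violated.
The claimed |C| lies above the Hamming bound, so no 3-ary code of length 9 with d ≥ 5 can have 161 codewords.


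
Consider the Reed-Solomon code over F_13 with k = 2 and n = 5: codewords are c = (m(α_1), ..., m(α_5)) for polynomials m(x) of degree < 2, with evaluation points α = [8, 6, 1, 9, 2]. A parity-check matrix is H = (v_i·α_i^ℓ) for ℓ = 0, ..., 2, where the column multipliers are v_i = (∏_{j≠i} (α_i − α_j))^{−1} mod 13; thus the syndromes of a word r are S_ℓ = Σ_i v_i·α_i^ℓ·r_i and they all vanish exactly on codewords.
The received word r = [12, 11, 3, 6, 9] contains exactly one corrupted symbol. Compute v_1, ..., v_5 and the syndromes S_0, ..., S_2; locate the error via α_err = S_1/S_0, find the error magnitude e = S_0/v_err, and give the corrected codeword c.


S = (2, 2, 2), error at position 3, error magnitude e = 1, c = [12, 11, 2, 6, 9].

Step 1: column multipliers v_i = (∏_{j≠i}(α_i − α_j))^{−1} mod 13.
  i = 1 (α = 8): (8−6)(8−1)(8−9)(8−2) = 2·7·(−1)·6 = −84 ≡ 7, so v_1 = 7^{−1} = 2 (mod 13).
  i = 2 (α = 6): (6−8)(6−1)(6−9)(6−2) = (−2)·5·(−3)·4 = 120 ≡ 3, so v_2 = 3^{−1} = 9 (mod 13).
  i = 3 (α = 1): (1−8)(1−6)(1−9)(1−2) = (−7)·(−5)·(−8)·(−1) = 280 ≡ 7, so v_3 = 7^{−1} = 2 (mod 13).
  i = 4 (α = 9): (9−8)(9−6)(9−1)(9−2) = 1·3·8·7 = 168 ≡ 12, so v_4 = 12^{−1} = 12 (mod 13).
  i = 5 (α = 2): (2−8)(2−6)(2−1)(2−9) = (−6)·(−4)·1·(−7) = −168 ≡ 1, so v_5 = 1^{−1} = 1 (mod 13).
  v = [2, 9, 2, 12, 1].
Step 2: syndromes of r = [12, 11, 3, 6, 9] (all sums mod 13).
  S_0 = Σ v_i r_i = 2·12 + 9·11 + 2·3 + 12·6 + 1·9 = 210 ≡ 2.
  S_1 = Σ v_i α_i r_i = 2·8·12 + 9·6·11 + 2·1·3 + 12·9·6 + 1·2·9 = 1458 ≡ 2.
  α_i^2 mod 13 = [12, 10, 1, 3, 4].
  S_2 = Σ v_i α_i^2 r_i = 2·12·12 + 9·10·11 + 2·1·3 + 12·3·6 + 1·4·9 = 1536 ≡ 2.
  S = (2, 2, 2) ≠ 0, so r is not a codeword (an error is present).
Step 3: locate the error. For a single error e at position i, S_ℓ = v_i·e·α_i^ℓ, so α_err = S_1/S_0.
  S_0^{−1} = 2^{−1} = 7 (mod 13), so α_err = 2·7 = 14 ≡ 1 = α_3. Error position i = 3.
  Consistency check: S_2/S_1 = 2·7 = 14 ≡ 1 = α_err ✓ (single-error assumption holds).
Step 4: error magnitude e = S_0/v_3 = S_0·∏_{j≠3}(α_3 − α_j) = 2·7 = 14 ≡ 1 (mod 13).
Step 5: correct position 3: c_3 = r_3 − e = 3 − 1 ≡ 2 (mod 13). Hence c = [12, 11, 2, 6, 9].
  Check: interpolating c through the α_i gives m(x) = 8 + 7·x (degree < 2) with m(α_i) = c_i for every i, so c is indeed a codeword.


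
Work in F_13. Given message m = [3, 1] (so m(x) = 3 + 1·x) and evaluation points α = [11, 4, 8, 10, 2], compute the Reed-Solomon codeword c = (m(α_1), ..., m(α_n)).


c = [1, 7, 11, 0, 5]

Message polynomial: m(x) = 3 + 1·x (mod 13).
For each evaluation point α_i, compute m(α_i) mod 13:
  α_1 = 11: Horner steps 1 → 1, so m(11) = 1.
  α_2 = 4: Horner steps 1 → 7, so m(4) = 7.
  α_3 = 8: Horner steps 1 → 11, so m(8) = 11.
  α_4 = 10: Horner steps 1 → 0, so m(10) = 0.
  α_5 = 2: Horner steps 1 → 5, so m(2) = 5.
Codeword c = [1, 7, 11, 0, 5] ∈ F_13^5.


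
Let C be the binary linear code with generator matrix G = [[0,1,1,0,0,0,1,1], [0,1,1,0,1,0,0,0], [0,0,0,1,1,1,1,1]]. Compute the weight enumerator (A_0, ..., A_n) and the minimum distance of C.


Weight distribution: A_0 = 1, A_2 = 1, A_3 = 2, A_4 = 1, A_5 = 2, A_6 = 1. Minimum distance d = 2.

Enumerate all 2^3 = 8 messages m ∈ F_2^3.
For each, compute codeword c = mG in F_2^8, then tally its weight.
  m = 000 → c = 00000000, weight = 0.
  m = 100 → c = 01100011, weight = 4.
  m = 010 → c = 01101000, weight = 3.
  m = 110 → c = 00001011, weight = 3.
  m = 001 → c = 00011111, weight = 5.
  m = 101 → c = 01111100, weight = 5.
  m = 011 → c = 01110111, weight = 6.
  m = 111 → c = 00010100, weight = 2.
Tally weights:
  weight 0: 1 codewords.
  weight 2: 1 codewords.
  weight 3: 2 codewords.
  weight 4: 1 codewords.
  weight 5: 2 codewords.
  weight 6: 1 codewords.
Minimum distance d = smallest w > 0 with A_w > 0 = 2.
Sanity: Σ A_w = 8 = 2^3 = 8 ✓.


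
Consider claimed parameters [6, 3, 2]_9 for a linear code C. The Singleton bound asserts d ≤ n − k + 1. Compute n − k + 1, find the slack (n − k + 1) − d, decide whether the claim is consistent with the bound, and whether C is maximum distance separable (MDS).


Singleton RHS = n − k + 1 = 4, slack = 2, bound satisfied, not MDS.

Singleton bound: d ≤ n − k + 1.
Here n = 6, k = 3, so n − k + 1 = 4.
Given d = 2, check d ≤ 4: YES.
Slack = (n − k + 1) − d = 2.
The code is NOT MDS (slack = 2 > 0).
Description: the claimed parameters are [6, 3, 2]_9; such a code would be non-MDS.


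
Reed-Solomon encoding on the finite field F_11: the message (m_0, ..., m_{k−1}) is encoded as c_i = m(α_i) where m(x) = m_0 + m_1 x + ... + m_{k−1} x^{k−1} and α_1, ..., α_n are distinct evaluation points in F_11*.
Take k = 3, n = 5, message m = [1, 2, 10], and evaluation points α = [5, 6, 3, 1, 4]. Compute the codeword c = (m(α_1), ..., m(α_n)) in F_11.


c = [8, 10, 9, 2, 4]

Message polynomial: m(x) = 1 + 2·x + 10·x^2 (mod 11).
For each evaluation point α_i, compute m(α_i) mod 11:
  α_1 = 5: Horner steps 10 → 8 → 8, so m(5) = 8.
  α_2 = 6: Horner steps 10 → 7 → 10, so m(6) = 10.
  α_3 = 3: Horner steps 10 → 10 → 9, so m(3) = 9.
  α_4 = 1: Horner steps 10 → 1 → 2, so m(1) = 2.
  α_5 = 4: Horner steps 10 → 9 → 4, so m(4) = 4.
Codeword c = [8, 10, 9, 2, 4] ∈ F_11^5.


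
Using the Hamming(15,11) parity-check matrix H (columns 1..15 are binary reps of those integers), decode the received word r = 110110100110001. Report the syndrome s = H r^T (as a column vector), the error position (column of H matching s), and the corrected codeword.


s = (1, 0, 1, 1)^T, error position = 11, corrected codeword c = 110110100100001

Compute s = H r^T mod 2 one row at a time:
  s_1 = 0 + 0 + 1 + 1 + 0 + 0 + 0 + 1 = 3 ≡ 1 (mod 2).
  s_2 = 1 + 1 + 0 + 1 + 0 + 0 + 0 + 1 = 4 ≡ 0 (mod 2).
  s_3 = 1 + 0 + 0 + 1 + 1 + 1 + 0 + 1 = 5 ≡ 1 (mod 2).
  s_4 = 1 + 0 + 1 + 1 + 0 + 1 + 0 + 1 = 5 ≡ 1 (mod 2).
s = (1, 0, 1, 1)^T — this equals column 11 of H (binary 1011), so error is at position 11.
Correct: flip bit 11 of r = 110110100110001 to get c = 110110100100001.


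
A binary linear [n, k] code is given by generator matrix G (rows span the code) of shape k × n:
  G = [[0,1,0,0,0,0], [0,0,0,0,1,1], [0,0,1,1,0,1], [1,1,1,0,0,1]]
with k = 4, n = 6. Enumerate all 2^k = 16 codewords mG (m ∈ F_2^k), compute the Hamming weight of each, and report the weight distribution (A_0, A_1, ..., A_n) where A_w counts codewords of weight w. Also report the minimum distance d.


Weight distribution: A_0 = 1, A_1 = 1, A_2 = 2, A_3 = 6, A_4 = 5, A_5 = 1. Minimum distance d = 1.

Enumerate all 2^4 = 16 messages m ∈ F_2^4.
For each, compute codeword c = mG in F_2^6, then tally its weight.
  m = 0000 → c = 000000, weight = 0.
  m = 1000 → c = 010000, weight = 1.
  m = 0100 → c = 000011, weight = 2.
  m = 1100 → c = 010011, weight = 3.
  m = 0010 → c = 001101, weight = 3.
  m = 1010 → c = 011101, weight = 4.
  m = 0110 → c = 001110, weight = 3.
  m = 1110 → c = 011110, weight = 4.
  m = 0001 → c = 111001, weight = 4.
  m = 1001 → c = 101001, weight = 3.
  m = 0101 → c = 111010, weight = 4.
  m = 1101 → c = 101010, weight = 3.
  m = 0011 → c = 110100, weight = 3.
  m = 1011 → c = 100100, weight = 2.
  m = 0111 → c = 110111, weight = 5.
  m = 1111 → c = 100111, weight = 4.
Tally weights:
  weight 0: 1 codewords.
  weight 1: 1 codewords.
  weight 2: 2 codewords.
  weight 3: 6 codewords.
  weight 4: 5 codewords.
  weight 5: 1 codewords.
Minimum distance d = smallest w > 0 with A_w > 0 = 1.
Sanity: Σ A_w = 16 = 2^4 = 16 ✓.
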